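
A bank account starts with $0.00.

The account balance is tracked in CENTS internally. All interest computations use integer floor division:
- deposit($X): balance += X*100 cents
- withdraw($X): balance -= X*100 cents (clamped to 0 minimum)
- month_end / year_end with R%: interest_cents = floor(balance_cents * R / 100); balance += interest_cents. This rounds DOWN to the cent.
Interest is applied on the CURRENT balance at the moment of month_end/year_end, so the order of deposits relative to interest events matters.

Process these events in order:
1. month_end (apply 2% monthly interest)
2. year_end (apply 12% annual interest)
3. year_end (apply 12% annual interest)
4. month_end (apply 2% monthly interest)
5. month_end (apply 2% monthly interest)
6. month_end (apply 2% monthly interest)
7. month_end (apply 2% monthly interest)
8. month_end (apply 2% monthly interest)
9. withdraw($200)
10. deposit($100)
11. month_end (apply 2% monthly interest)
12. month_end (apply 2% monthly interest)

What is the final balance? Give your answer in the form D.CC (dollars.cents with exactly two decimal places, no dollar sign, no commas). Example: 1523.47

Answer: 104.04

Derivation:
After 1 (month_end (apply 2% monthly interest)): balance=$0.00 total_interest=$0.00
After 2 (year_end (apply 12% annual interest)): balance=$0.00 total_interest=$0.00
After 3 (year_end (apply 12% annual interest)): balance=$0.00 total_interest=$0.00
After 4 (month_end (apply 2% monthly interest)): balance=$0.00 total_interest=$0.00
After 5 (month_end (apply 2% monthly interest)): balance=$0.00 total_interest=$0.00
After 6 (month_end (apply 2% monthly interest)): balance=$0.00 total_interest=$0.00
After 7 (month_end (apply 2% monthly interest)): balance=$0.00 total_interest=$0.00
After 8 (month_end (apply 2% monthly interest)): balance=$0.00 total_interest=$0.00
After 9 (withdraw($200)): balance=$0.00 total_interest=$0.00
After 10 (deposit($100)): balance=$100.00 total_interest=$0.00
After 11 (month_end (apply 2% monthly interest)): balance=$102.00 total_interest=$2.00
After 12 (month_end (apply 2% monthly interest)): balance=$104.04 total_interest=$4.04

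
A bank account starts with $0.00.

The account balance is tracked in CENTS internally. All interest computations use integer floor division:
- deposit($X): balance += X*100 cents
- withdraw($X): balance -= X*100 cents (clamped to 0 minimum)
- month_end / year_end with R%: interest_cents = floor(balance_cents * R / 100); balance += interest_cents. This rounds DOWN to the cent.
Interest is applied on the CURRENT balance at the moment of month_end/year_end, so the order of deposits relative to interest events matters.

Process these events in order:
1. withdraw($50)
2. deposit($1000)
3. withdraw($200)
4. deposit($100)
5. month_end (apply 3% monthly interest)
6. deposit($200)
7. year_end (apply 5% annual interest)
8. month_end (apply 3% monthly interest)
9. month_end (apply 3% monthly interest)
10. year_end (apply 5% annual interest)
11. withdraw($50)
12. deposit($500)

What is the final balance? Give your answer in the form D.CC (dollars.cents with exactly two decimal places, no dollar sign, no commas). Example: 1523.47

Answer: 1768.18

Derivation:
After 1 (withdraw($50)): balance=$0.00 total_interest=$0.00
After 2 (deposit($1000)): balance=$1000.00 total_interest=$0.00
After 3 (withdraw($200)): balance=$800.00 total_interest=$0.00
After 4 (deposit($100)): balance=$900.00 total_interest=$0.00
After 5 (month_end (apply 3% monthly interest)): balance=$927.00 total_interest=$27.00
After 6 (deposit($200)): balance=$1127.00 total_interest=$27.00
After 7 (year_end (apply 5% annual interest)): balance=$1183.35 total_interest=$83.35
After 8 (month_end (apply 3% monthly interest)): balance=$1218.85 total_interest=$118.85
After 9 (month_end (apply 3% monthly interest)): balance=$1255.41 total_interest=$155.41
After 10 (year_end (apply 5% annual interest)): balance=$1318.18 total_interest=$218.18
After 11 (withdraw($50)): balance=$1268.18 total_interest=$218.18
After 12 (deposit($500)): balance=$1768.18 total_interest=$218.18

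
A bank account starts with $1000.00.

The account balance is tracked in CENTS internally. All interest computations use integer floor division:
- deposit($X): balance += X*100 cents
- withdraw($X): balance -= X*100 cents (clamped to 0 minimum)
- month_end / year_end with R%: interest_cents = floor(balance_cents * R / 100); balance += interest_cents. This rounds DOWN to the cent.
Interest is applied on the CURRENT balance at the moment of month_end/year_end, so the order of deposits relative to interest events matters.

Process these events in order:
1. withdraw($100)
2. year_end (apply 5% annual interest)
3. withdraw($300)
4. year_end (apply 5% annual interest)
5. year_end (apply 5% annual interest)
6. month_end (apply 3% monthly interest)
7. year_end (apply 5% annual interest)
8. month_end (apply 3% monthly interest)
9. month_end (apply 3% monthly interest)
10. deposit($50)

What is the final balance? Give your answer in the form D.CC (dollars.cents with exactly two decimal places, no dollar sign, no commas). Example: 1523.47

After 1 (withdraw($100)): balance=$900.00 total_interest=$0.00
After 2 (year_end (apply 5% annual interest)): balance=$945.00 total_interest=$45.00
After 3 (withdraw($300)): balance=$645.00 total_interest=$45.00
After 4 (year_end (apply 5% annual interest)): balance=$677.25 total_interest=$77.25
After 5 (year_end (apply 5% annual interest)): balance=$711.11 total_interest=$111.11
After 6 (month_end (apply 3% monthly interest)): balance=$732.44 total_interest=$132.44
After 7 (year_end (apply 5% annual interest)): balance=$769.06 total_interest=$169.06
After 8 (month_end (apply 3% monthly interest)): balance=$792.13 total_interest=$192.13
After 9 (month_end (apply 3% monthly interest)): balance=$815.89 total_interest=$215.89
After 10 (deposit($50)): balance=$865.89 total_interest=$215.89

Answer: 865.89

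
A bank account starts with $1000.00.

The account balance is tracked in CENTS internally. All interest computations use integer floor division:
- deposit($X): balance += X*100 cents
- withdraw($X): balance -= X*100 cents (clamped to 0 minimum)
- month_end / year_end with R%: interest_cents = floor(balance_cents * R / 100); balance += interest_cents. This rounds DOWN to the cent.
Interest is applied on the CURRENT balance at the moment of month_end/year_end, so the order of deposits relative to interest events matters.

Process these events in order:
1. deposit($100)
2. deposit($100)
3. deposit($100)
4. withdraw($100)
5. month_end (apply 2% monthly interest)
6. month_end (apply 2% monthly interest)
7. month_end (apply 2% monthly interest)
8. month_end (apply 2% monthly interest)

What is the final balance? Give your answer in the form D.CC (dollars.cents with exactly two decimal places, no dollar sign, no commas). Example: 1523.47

Answer: 1298.90

Derivation:
After 1 (deposit($100)): balance=$1100.00 total_interest=$0.00
After 2 (deposit($100)): balance=$1200.00 total_interest=$0.00
After 3 (deposit($100)): balance=$1300.00 total_interest=$0.00
After 4 (withdraw($100)): balance=$1200.00 total_interest=$0.00
After 5 (month_end (apply 2% monthly interest)): balance=$1224.00 total_interest=$24.00
After 6 (month_end (apply 2% monthly interest)): balance=$1248.48 total_interest=$48.48
After 7 (month_end (apply 2% monthly interest)): balance=$1273.44 total_interest=$73.44
After 8 (month_end (apply 2% monthly interest)): balance=$1298.90 total_interest=$98.90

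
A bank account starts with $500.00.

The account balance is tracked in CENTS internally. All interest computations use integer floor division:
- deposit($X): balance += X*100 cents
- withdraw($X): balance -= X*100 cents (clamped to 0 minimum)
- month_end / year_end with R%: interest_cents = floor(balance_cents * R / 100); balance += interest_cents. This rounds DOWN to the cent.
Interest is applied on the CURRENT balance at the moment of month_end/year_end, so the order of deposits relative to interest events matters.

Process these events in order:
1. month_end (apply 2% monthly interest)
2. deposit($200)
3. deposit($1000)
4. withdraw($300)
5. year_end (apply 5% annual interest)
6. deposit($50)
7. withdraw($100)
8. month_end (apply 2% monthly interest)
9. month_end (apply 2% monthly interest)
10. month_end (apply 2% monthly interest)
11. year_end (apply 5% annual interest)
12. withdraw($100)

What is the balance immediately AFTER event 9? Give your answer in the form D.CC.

After 1 (month_end (apply 2% monthly interest)): balance=$510.00 total_interest=$10.00
After 2 (deposit($200)): balance=$710.00 total_interest=$10.00
After 3 (deposit($1000)): balance=$1710.00 total_interest=$10.00
After 4 (withdraw($300)): balance=$1410.00 total_interest=$10.00
After 5 (year_end (apply 5% annual interest)): balance=$1480.50 total_interest=$80.50
After 6 (deposit($50)): balance=$1530.50 total_interest=$80.50
After 7 (withdraw($100)): balance=$1430.50 total_interest=$80.50
After 8 (month_end (apply 2% monthly interest)): balance=$1459.11 total_interest=$109.11
After 9 (month_end (apply 2% monthly interest)): balance=$1488.29 total_interest=$138.29

Answer: 1488.29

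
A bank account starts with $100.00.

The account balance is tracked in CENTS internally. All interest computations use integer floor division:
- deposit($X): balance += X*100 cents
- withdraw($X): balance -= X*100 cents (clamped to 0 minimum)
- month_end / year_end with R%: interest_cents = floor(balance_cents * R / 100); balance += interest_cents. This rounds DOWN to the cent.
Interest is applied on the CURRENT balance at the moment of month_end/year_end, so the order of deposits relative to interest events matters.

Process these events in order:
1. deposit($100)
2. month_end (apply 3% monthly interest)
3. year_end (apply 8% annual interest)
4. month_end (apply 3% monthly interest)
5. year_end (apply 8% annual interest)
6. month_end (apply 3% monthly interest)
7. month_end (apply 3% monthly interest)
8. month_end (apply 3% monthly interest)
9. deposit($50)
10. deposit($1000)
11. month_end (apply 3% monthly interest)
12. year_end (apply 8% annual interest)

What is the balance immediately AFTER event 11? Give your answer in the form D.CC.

Answer: 1360.02

Derivation:
After 1 (deposit($100)): balance=$200.00 total_interest=$0.00
After 2 (month_end (apply 3% monthly interest)): balance=$206.00 total_interest=$6.00
After 3 (year_end (apply 8% annual interest)): balance=$222.48 total_interest=$22.48
After 4 (month_end (apply 3% monthly interest)): balance=$229.15 total_interest=$29.15
After 5 (year_end (apply 8% annual interest)): balance=$247.48 total_interest=$47.48
After 6 (month_end (apply 3% monthly interest)): balance=$254.90 total_interest=$54.90
After 7 (month_end (apply 3% monthly interest)): balance=$262.54 total_interest=$62.54
After 8 (month_end (apply 3% monthly interest)): balance=$270.41 total_interest=$70.41
After 9 (deposit($50)): balance=$320.41 total_interest=$70.41
After 10 (deposit($1000)): balance=$1320.41 total_interest=$70.41
After 11 (month_end (apply 3% monthly interest)): balance=$1360.02 total_interest=$110.02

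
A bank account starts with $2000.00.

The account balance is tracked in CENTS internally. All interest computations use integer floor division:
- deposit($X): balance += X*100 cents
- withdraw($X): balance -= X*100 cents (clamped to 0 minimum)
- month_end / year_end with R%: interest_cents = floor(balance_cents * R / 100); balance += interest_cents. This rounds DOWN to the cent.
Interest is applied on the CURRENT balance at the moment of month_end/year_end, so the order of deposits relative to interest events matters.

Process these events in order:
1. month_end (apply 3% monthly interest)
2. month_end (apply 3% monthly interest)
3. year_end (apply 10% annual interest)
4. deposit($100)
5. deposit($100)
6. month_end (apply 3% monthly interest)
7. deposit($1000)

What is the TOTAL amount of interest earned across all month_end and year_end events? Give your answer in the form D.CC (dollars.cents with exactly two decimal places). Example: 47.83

Answer: 409.99

Derivation:
After 1 (month_end (apply 3% monthly interest)): balance=$2060.00 total_interest=$60.00
After 2 (month_end (apply 3% monthly interest)): balance=$2121.80 total_interest=$121.80
After 3 (year_end (apply 10% annual interest)): balance=$2333.98 total_interest=$333.98
After 4 (deposit($100)): balance=$2433.98 total_interest=$333.98
After 5 (deposit($100)): balance=$2533.98 total_interest=$333.98
After 6 (month_end (apply 3% monthly interest)): balance=$2609.99 total_interest=$409.99
After 7 (deposit($1000)): balance=$3609.99 total_interest=$409.99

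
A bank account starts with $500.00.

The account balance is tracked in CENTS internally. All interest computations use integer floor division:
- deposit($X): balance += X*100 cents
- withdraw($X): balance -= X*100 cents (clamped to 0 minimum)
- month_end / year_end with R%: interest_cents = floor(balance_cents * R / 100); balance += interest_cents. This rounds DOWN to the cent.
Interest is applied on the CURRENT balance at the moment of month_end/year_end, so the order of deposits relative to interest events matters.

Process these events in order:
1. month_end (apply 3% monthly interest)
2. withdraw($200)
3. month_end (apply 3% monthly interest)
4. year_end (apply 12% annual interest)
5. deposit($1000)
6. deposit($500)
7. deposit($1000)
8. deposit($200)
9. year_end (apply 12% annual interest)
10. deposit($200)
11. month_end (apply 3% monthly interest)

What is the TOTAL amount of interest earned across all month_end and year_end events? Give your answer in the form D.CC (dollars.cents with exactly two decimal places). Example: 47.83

Answer: 539.90

Derivation:
After 1 (month_end (apply 3% monthly interest)): balance=$515.00 total_interest=$15.00
After 2 (withdraw($200)): balance=$315.00 total_interest=$15.00
After 3 (month_end (apply 3% monthly interest)): balance=$324.45 total_interest=$24.45
After 4 (year_end (apply 12% annual interest)): balance=$363.38 total_interest=$63.38
After 5 (deposit($1000)): balance=$1363.38 total_interest=$63.38
After 6 (deposit($500)): balance=$1863.38 total_interest=$63.38
After 7 (deposit($1000)): balance=$2863.38 total_interest=$63.38
After 8 (deposit($200)): balance=$3063.38 total_interest=$63.38
After 9 (year_end (apply 12% annual interest)): balance=$3430.98 total_interest=$430.98
After 10 (deposit($200)): balance=$3630.98 total_interest=$430.98
After 11 (month_end (apply 3% monthly interest)): balance=$3739.90 total_interest=$539.90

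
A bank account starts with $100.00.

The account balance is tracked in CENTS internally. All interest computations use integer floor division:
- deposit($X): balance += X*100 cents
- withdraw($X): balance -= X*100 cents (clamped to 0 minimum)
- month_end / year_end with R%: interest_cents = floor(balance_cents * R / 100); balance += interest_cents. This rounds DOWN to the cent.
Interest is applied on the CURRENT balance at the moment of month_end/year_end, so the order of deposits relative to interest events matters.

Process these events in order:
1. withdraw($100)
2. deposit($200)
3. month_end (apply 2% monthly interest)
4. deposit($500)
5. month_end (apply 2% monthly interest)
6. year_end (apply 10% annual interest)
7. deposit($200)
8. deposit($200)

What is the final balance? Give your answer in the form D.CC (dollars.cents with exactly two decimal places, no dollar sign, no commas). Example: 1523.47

After 1 (withdraw($100)): balance=$0.00 total_interest=$0.00
After 2 (deposit($200)): balance=$200.00 total_interest=$0.00
After 3 (month_end (apply 2% monthly interest)): balance=$204.00 total_interest=$4.00
After 4 (deposit($500)): balance=$704.00 total_interest=$4.00
After 5 (month_end (apply 2% monthly interest)): balance=$718.08 total_interest=$18.08
After 6 (year_end (apply 10% annual interest)): balance=$789.88 total_interest=$89.88
After 7 (deposit($200)): balance=$989.88 total_interest=$89.88
After 8 (deposit($200)): balance=$1189.88 total_interest=$89.88

Answer: 1189.88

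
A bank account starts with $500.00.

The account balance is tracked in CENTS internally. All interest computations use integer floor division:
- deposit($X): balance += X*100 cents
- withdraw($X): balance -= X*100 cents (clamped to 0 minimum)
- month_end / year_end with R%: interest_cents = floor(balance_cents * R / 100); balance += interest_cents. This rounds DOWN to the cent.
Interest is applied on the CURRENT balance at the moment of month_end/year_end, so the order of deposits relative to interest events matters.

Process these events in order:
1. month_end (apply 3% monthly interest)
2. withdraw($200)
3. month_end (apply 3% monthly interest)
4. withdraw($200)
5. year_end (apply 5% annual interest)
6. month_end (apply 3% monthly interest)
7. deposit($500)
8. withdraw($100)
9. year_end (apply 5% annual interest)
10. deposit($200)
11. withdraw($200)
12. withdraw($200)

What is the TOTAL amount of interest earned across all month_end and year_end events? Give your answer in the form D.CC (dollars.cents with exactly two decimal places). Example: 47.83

After 1 (month_end (apply 3% monthly interest)): balance=$515.00 total_interest=$15.00
After 2 (withdraw($200)): balance=$315.00 total_interest=$15.00
After 3 (month_end (apply 3% monthly interest)): balance=$324.45 total_interest=$24.45
After 4 (withdraw($200)): balance=$124.45 total_interest=$24.45
After 5 (year_end (apply 5% annual interest)): balance=$130.67 total_interest=$30.67
After 6 (month_end (apply 3% monthly interest)): balance=$134.59 total_interest=$34.59
After 7 (deposit($500)): balance=$634.59 total_interest=$34.59
After 8 (withdraw($100)): balance=$534.59 total_interest=$34.59
After 9 (year_end (apply 5% annual interest)): balance=$561.31 total_interest=$61.31
After 10 (deposit($200)): balance=$761.31 total_interest=$61.31
After 11 (withdraw($200)): balance=$561.31 total_interest=$61.31
After 12 (withdraw($200)): balance=$361.31 total_interest=$61.31

Answer: 61.31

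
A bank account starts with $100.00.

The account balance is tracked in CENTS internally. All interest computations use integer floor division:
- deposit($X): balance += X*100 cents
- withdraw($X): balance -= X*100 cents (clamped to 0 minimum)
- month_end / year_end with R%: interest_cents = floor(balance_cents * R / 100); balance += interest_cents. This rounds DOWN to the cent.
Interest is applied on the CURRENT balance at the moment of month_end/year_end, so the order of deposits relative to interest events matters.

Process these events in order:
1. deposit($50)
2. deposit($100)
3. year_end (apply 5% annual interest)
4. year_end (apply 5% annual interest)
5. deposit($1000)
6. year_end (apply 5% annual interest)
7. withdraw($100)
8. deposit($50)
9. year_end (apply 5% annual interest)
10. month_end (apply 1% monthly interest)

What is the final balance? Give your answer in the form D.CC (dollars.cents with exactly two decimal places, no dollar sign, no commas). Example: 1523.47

After 1 (deposit($50)): balance=$150.00 total_interest=$0.00
After 2 (deposit($100)): balance=$250.00 total_interest=$0.00
After 3 (year_end (apply 5% annual interest)): balance=$262.50 total_interest=$12.50
After 4 (year_end (apply 5% annual interest)): balance=$275.62 total_interest=$25.62
After 5 (deposit($1000)): balance=$1275.62 total_interest=$25.62
After 6 (year_end (apply 5% annual interest)): balance=$1339.40 total_interest=$89.40
After 7 (withdraw($100)): balance=$1239.40 total_interest=$89.40
After 8 (deposit($50)): balance=$1289.40 total_interest=$89.40
After 9 (year_end (apply 5% annual interest)): balance=$1353.87 total_interest=$153.87
After 10 (month_end (apply 1% monthly interest)): balance=$1367.40 total_interest=$167.40

Answer: 1367.40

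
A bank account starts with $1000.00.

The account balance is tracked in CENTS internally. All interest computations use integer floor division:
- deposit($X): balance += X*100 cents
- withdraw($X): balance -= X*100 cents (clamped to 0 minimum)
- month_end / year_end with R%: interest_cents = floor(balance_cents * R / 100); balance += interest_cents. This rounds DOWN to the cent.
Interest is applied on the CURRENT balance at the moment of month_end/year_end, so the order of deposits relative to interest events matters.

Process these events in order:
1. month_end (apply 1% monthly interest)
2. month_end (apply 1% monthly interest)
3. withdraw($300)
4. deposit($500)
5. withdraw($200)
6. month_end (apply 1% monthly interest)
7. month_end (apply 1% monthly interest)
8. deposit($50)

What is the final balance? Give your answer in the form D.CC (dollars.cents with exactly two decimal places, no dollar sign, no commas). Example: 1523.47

Answer: 1090.60

Derivation:
After 1 (month_end (apply 1% monthly interest)): balance=$1010.00 total_interest=$10.00
After 2 (month_end (apply 1% monthly interest)): balance=$1020.10 total_interest=$20.10
After 3 (withdraw($300)): balance=$720.10 total_interest=$20.10
After 4 (deposit($500)): balance=$1220.10 total_interest=$20.10
After 5 (withdraw($200)): balance=$1020.10 total_interest=$20.10
After 6 (month_end (apply 1% monthly interest)): balance=$1030.30 total_interest=$30.30
After 7 (month_end (apply 1% monthly interest)): balance=$1040.60 total_interest=$40.60
After 8 (deposit($50)): balance=$1090.60 total_interest=$40.60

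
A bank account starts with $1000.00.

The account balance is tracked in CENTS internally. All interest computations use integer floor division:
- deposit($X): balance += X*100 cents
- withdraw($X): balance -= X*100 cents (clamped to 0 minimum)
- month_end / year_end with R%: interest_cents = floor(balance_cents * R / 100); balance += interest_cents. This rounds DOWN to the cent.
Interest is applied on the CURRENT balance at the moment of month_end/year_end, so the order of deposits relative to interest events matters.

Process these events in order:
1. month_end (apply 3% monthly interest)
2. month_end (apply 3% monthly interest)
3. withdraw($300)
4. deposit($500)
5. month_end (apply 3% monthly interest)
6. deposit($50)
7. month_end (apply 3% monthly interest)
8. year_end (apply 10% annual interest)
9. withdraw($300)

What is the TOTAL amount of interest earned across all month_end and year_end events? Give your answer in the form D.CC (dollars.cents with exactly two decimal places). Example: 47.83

Answer: 278.09

Derivation:
After 1 (month_end (apply 3% monthly interest)): balance=$1030.00 total_interest=$30.00
After 2 (month_end (apply 3% monthly interest)): balance=$1060.90 total_interest=$60.90
After 3 (withdraw($300)): balance=$760.90 total_interest=$60.90
After 4 (deposit($500)): balance=$1260.90 total_interest=$60.90
After 5 (month_end (apply 3% monthly interest)): balance=$1298.72 total_interest=$98.72
After 6 (deposit($50)): balance=$1348.72 total_interest=$98.72
After 7 (month_end (apply 3% monthly interest)): balance=$1389.18 total_interest=$139.18
After 8 (year_end (apply 10% annual interest)): balance=$1528.09 total_interest=$278.09
After 9 (withdraw($300)): balance=$1228.09 total_interest=$278.09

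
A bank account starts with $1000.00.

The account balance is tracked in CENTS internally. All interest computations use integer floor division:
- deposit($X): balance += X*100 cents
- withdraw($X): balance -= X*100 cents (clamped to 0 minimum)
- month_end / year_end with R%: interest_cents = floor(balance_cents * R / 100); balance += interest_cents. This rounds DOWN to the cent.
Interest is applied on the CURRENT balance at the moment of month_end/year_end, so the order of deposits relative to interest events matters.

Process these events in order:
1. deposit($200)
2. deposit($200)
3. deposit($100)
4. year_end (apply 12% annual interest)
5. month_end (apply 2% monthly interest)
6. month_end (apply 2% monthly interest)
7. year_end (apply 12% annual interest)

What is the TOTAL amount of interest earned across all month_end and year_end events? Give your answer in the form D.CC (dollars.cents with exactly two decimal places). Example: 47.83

After 1 (deposit($200)): balance=$1200.00 total_interest=$0.00
After 2 (deposit($200)): balance=$1400.00 total_interest=$0.00
After 3 (deposit($100)): balance=$1500.00 total_interest=$0.00
After 4 (year_end (apply 12% annual interest)): balance=$1680.00 total_interest=$180.00
After 5 (month_end (apply 2% monthly interest)): balance=$1713.60 total_interest=$213.60
After 6 (month_end (apply 2% monthly interest)): balance=$1747.87 total_interest=$247.87
After 7 (year_end (apply 12% annual interest)): balance=$1957.61 total_interest=$457.61

Answer: 457.61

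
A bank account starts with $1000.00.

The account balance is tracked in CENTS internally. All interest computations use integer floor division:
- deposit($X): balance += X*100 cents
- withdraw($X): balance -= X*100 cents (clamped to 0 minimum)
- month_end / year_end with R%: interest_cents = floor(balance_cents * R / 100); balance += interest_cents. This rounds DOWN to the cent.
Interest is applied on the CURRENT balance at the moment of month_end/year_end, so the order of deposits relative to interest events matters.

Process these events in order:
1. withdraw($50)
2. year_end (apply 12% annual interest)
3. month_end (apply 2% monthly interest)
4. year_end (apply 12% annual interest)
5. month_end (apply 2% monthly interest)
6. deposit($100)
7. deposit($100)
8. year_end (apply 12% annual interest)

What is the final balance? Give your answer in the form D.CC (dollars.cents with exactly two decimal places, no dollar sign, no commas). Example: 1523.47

After 1 (withdraw($50)): balance=$950.00 total_interest=$0.00
After 2 (year_end (apply 12% annual interest)): balance=$1064.00 total_interest=$114.00
After 3 (month_end (apply 2% monthly interest)): balance=$1085.28 total_interest=$135.28
After 4 (year_end (apply 12% annual interest)): balance=$1215.51 total_interest=$265.51
After 5 (month_end (apply 2% monthly interest)): balance=$1239.82 total_interest=$289.82
After 6 (deposit($100)): balance=$1339.82 total_interest=$289.82
After 7 (deposit($100)): balance=$1439.82 total_interest=$289.82
After 8 (year_end (apply 12% annual interest)): balance=$1612.59 total_interest=$462.59

Answer: 1612.59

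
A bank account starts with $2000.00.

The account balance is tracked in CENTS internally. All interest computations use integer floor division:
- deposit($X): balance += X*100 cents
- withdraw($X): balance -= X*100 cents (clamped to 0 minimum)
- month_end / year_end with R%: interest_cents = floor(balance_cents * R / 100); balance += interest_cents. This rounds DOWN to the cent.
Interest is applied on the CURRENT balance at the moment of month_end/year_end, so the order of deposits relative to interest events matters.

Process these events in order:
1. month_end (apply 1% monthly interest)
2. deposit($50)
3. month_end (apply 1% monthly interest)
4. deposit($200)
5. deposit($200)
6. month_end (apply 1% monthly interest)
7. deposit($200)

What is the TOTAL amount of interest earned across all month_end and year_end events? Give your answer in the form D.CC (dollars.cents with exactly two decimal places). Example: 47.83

After 1 (month_end (apply 1% monthly interest)): balance=$2020.00 total_interest=$20.00
After 2 (deposit($50)): balance=$2070.00 total_interest=$20.00
After 3 (month_end (apply 1% monthly interest)): balance=$2090.70 total_interest=$40.70
After 4 (deposit($200)): balance=$2290.70 total_interest=$40.70
After 5 (deposit($200)): balance=$2490.70 total_interest=$40.70
After 6 (month_end (apply 1% monthly interest)): balance=$2515.60 total_interest=$65.60
After 7 (deposit($200)): balance=$2715.60 total_interest=$65.60

Answer: 65.60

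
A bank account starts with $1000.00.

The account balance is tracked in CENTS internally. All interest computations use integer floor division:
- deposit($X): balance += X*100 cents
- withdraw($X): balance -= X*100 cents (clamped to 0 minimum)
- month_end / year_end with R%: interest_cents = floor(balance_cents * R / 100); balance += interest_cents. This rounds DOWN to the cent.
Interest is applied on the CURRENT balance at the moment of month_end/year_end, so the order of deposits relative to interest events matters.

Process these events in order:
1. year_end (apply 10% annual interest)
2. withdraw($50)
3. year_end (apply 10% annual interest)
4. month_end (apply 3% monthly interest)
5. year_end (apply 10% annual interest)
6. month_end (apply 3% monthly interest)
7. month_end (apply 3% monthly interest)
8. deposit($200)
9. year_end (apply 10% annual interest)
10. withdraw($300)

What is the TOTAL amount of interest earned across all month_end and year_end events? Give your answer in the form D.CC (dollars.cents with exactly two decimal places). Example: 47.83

After 1 (year_end (apply 10% annual interest)): balance=$1100.00 total_interest=$100.00
After 2 (withdraw($50)): balance=$1050.00 total_interest=$100.00
After 3 (year_end (apply 10% annual interest)): balance=$1155.00 total_interest=$205.00
After 4 (month_end (apply 3% monthly interest)): balance=$1189.65 total_interest=$239.65
After 5 (year_end (apply 10% annual interest)): balance=$1308.61 total_interest=$358.61
After 6 (month_end (apply 3% monthly interest)): balance=$1347.86 total_interest=$397.86
After 7 (month_end (apply 3% monthly interest)): balance=$1388.29 total_interest=$438.29
After 8 (deposit($200)): balance=$1588.29 total_interest=$438.29
After 9 (year_end (apply 10% annual interest)): balance=$1747.11 total_interest=$597.11
After 10 (withdraw($300)): balance=$1447.11 total_interest=$597.11

Answer: 597.11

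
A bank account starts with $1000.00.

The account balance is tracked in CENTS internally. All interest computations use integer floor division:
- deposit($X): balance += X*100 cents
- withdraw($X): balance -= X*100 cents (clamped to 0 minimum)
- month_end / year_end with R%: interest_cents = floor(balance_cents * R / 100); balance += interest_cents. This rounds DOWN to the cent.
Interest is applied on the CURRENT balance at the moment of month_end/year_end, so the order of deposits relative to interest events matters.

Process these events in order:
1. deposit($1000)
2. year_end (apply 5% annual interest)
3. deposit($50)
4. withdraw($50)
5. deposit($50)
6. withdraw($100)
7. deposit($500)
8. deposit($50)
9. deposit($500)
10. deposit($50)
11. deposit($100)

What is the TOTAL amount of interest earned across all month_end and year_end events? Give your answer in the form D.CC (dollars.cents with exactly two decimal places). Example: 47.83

Answer: 100.00

Derivation:
After 1 (deposit($1000)): balance=$2000.00 total_interest=$0.00
After 2 (year_end (apply 5% annual interest)): balance=$2100.00 total_interest=$100.00
After 3 (deposit($50)): balance=$2150.00 total_interest=$100.00
After 4 (withdraw($50)): balance=$2100.00 total_interest=$100.00
After 5 (deposit($50)): balance=$2150.00 total_interest=$100.00
After 6 (withdraw($100)): balance=$2050.00 total_interest=$100.00
After 7 (deposit($500)): balance=$2550.00 total_interest=$100.00
After 8 (deposit($50)): balance=$2600.00 total_interest=$100.00
After 9 (deposit($500)): balance=$3100.00 total_interest=$100.00
After 10 (deposit($50)): balance=$3150.00 total_interest=$100.00
After 11 (deposit($100)): balance=$3250.00 total_interest=$100.00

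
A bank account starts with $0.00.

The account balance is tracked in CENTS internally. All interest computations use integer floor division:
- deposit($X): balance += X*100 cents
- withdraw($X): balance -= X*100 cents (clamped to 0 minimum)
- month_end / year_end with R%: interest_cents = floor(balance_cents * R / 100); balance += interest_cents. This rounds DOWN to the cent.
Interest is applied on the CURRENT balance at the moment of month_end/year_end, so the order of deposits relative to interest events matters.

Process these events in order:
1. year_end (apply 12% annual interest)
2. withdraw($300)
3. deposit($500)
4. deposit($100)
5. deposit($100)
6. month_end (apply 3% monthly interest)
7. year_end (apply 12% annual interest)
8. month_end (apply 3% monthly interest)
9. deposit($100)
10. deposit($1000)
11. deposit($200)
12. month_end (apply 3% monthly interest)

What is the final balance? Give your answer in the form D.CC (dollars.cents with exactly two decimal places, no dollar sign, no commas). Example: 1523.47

Answer: 2195.69

Derivation:
After 1 (year_end (apply 12% annual interest)): balance=$0.00 total_interest=$0.00
After 2 (withdraw($300)): balance=$0.00 total_interest=$0.00
After 3 (deposit($500)): balance=$500.00 total_interest=$0.00
After 4 (deposit($100)): balance=$600.00 total_interest=$0.00
After 5 (deposit($100)): balance=$700.00 total_interest=$0.00
After 6 (month_end (apply 3% monthly interest)): balance=$721.00 total_interest=$21.00
After 7 (year_end (apply 12% annual interest)): balance=$807.52 total_interest=$107.52
After 8 (month_end (apply 3% monthly interest)): balance=$831.74 total_interest=$131.74
After 9 (deposit($100)): balance=$931.74 total_interest=$131.74
After 10 (deposit($1000)): balance=$1931.74 total_interest=$131.74
After 11 (deposit($200)): balance=$2131.74 total_interest=$131.74
After 12 (month_end (apply 3% monthly interest)): balance=$2195.69 total_interest=$195.69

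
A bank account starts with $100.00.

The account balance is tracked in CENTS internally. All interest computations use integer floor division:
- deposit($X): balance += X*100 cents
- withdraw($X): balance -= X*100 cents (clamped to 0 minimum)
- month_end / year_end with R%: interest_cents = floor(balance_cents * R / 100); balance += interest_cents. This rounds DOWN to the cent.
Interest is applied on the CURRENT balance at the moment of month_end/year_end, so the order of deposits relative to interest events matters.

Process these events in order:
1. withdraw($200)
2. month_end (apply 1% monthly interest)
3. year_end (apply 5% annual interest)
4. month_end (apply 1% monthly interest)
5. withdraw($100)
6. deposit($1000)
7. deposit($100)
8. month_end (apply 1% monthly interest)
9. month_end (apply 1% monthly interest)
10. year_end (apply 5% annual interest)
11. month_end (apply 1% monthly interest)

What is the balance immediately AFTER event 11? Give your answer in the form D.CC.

Answer: 1189.99

Derivation:
After 1 (withdraw($200)): balance=$0.00 total_interest=$0.00
After 2 (month_end (apply 1% monthly interest)): balance=$0.00 total_interest=$0.00
After 3 (year_end (apply 5% annual interest)): balance=$0.00 total_interest=$0.00
After 4 (month_end (apply 1% monthly interest)): balance=$0.00 total_interest=$0.00
After 5 (withdraw($100)): balance=$0.00 total_interest=$0.00
After 6 (deposit($1000)): balance=$1000.00 total_interest=$0.00
After 7 (deposit($100)): balance=$1100.00 total_interest=$0.00
After 8 (month_end (apply 1% monthly interest)): balance=$1111.00 total_interest=$11.00
After 9 (month_end (apply 1% monthly interest)): balance=$1122.11 total_interest=$22.11
After 10 (year_end (apply 5% annual interest)): balance=$1178.21 total_interest=$78.21
After 11 (month_end (apply 1% monthly interest)): balance=$1189.99 total_interest=$89.99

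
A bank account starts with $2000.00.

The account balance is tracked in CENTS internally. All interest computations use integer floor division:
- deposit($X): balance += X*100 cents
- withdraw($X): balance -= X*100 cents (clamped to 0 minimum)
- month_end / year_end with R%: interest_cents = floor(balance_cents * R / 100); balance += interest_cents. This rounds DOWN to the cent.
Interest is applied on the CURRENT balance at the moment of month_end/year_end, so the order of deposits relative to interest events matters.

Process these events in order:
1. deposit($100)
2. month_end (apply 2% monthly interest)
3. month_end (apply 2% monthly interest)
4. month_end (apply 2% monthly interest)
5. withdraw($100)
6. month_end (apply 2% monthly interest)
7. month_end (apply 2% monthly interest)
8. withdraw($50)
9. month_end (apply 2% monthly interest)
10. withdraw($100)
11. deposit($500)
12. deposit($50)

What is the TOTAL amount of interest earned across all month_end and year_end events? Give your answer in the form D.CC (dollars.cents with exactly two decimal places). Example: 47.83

Answer: 257.81

Derivation:
After 1 (deposit($100)): balance=$2100.00 total_interest=$0.00
After 2 (month_end (apply 2% monthly interest)): balance=$2142.00 total_interest=$42.00
After 3 (month_end (apply 2% monthly interest)): balance=$2184.84 total_interest=$84.84
After 4 (month_end (apply 2% monthly interest)): balance=$2228.53 total_interest=$128.53
After 5 (withdraw($100)): balance=$2128.53 total_interest=$128.53
After 6 (month_end (apply 2% monthly interest)): balance=$2171.10 total_interest=$171.10
After 7 (month_end (apply 2% monthly interest)): balance=$2214.52 total_interest=$214.52
After 8 (withdraw($50)): balance=$2164.52 total_interest=$214.52
After 9 (month_end (apply 2% monthly interest)): balance=$2207.81 total_interest=$257.81
After 10 (withdraw($100)): balance=$2107.81 total_interest=$257.81
After 11 (deposit($500)): balance=$2607.81 total_interest=$257.81
After 12 (deposit($50)): balance=$2657.81 total_interest=$257.81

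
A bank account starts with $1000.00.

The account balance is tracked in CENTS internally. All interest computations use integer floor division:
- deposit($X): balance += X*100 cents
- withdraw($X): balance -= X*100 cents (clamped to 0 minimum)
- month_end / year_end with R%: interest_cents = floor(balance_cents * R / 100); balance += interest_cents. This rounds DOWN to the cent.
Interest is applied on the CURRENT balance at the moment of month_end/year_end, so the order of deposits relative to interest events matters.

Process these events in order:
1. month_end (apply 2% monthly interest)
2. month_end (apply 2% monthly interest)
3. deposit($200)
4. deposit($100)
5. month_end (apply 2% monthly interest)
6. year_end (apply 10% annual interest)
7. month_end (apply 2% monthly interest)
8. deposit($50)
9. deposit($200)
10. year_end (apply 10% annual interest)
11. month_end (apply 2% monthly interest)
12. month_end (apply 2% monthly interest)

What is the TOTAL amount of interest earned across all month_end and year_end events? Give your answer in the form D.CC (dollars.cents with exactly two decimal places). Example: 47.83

After 1 (month_end (apply 2% monthly interest)): balance=$1020.00 total_interest=$20.00
After 2 (month_end (apply 2% monthly interest)): balance=$1040.40 total_interest=$40.40
After 3 (deposit($200)): balance=$1240.40 total_interest=$40.40
After 4 (deposit($100)): balance=$1340.40 total_interest=$40.40
After 5 (month_end (apply 2% monthly interest)): balance=$1367.20 total_interest=$67.20
After 6 (year_end (apply 10% annual interest)): balance=$1503.92 total_interest=$203.92
After 7 (month_end (apply 2% monthly interest)): balance=$1533.99 total_interest=$233.99
After 8 (deposit($50)): balance=$1583.99 total_interest=$233.99
After 9 (deposit($200)): balance=$1783.99 total_interest=$233.99
After 10 (year_end (apply 10% annual interest)): balance=$1962.38 total_interest=$412.38
After 11 (month_end (apply 2% monthly interest)): balance=$2001.62 total_interest=$451.62
After 12 (month_end (apply 2% monthly interest)): balance=$2041.65 total_interest=$491.65

Answer: 491.65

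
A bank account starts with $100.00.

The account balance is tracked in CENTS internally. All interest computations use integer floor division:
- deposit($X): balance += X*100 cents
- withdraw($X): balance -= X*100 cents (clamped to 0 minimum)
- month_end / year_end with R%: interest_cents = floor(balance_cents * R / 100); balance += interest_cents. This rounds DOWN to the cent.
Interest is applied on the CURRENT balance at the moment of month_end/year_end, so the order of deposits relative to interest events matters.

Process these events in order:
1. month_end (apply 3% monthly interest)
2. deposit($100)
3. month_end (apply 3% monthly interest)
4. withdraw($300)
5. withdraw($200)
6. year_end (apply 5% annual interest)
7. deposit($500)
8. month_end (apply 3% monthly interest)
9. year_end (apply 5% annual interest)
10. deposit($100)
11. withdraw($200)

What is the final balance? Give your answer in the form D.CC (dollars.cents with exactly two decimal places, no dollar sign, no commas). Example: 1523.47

After 1 (month_end (apply 3% monthly interest)): balance=$103.00 total_interest=$3.00
After 2 (deposit($100)): balance=$203.00 total_interest=$3.00
After 3 (month_end (apply 3% monthly interest)): balance=$209.09 total_interest=$9.09
After 4 (withdraw($300)): balance=$0.00 total_interest=$9.09
After 5 (withdraw($200)): balance=$0.00 total_interest=$9.09
After 6 (year_end (apply 5% annual interest)): balance=$0.00 total_interest=$9.09
After 7 (deposit($500)): balance=$500.00 total_interest=$9.09
After 8 (month_end (apply 3% monthly interest)): balance=$515.00 total_interest=$24.09
After 9 (year_end (apply 5% annual interest)): balance=$540.75 total_interest=$49.84
After 10 (deposit($100)): balance=$640.75 total_interest=$49.84
After 11 (withdraw($200)): balance=$440.75 total_interest=$49.84

Answer: 440.75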